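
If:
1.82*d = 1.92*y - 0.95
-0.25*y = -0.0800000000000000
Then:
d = -0.18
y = 0.32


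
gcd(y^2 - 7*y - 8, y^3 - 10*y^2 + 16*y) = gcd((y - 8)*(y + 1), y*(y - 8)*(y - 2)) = y - 8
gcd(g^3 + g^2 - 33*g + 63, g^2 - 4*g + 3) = g - 3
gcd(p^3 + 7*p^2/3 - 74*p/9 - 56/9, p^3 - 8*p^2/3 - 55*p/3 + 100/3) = p + 4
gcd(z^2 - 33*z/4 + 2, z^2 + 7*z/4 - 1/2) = z - 1/4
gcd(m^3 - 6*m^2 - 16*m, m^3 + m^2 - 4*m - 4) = m + 2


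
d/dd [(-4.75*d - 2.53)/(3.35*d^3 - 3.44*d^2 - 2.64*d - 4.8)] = (31.825*d^3 + 9.0865*d^2 - 17.4064*d + 16.1208)/(11.2225*d^6 - 23.048*d^5 - 5.8544*d^4 - 13.9968*d^3 + 39.9936*d^2 + 25.344*d + 23.04)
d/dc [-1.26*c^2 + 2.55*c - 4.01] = 2.55 - 2.52*c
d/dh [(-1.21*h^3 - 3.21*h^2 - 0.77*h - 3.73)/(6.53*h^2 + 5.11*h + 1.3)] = (-7.9013*h^4 - 12.3662*h^3 - 16.094*h^2 + 40.3678*h + 18.0593)/(42.6409*h^4 + 66.7366*h^3 + 43.0901*h^2 + 13.286*h + 1.69)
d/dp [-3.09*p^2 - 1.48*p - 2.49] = -6.18*p - 1.48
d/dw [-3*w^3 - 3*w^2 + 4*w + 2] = -9*w^2 - 6*w + 4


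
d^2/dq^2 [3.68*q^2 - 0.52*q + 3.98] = 7.36000000000000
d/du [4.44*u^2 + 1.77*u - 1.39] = 8.88*u + 1.77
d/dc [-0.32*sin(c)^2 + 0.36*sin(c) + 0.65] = (0.36 - 0.64*sin(c))*cos(c)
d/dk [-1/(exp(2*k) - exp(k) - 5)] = (2*exp(k) - 1)*exp(k)/(-exp(2*k) + exp(k) + 5)^2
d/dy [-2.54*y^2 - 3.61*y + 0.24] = -5.08*y - 3.61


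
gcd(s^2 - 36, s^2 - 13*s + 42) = s - 6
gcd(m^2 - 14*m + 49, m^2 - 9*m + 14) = m - 7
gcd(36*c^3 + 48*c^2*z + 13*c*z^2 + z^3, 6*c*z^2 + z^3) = 6*c + z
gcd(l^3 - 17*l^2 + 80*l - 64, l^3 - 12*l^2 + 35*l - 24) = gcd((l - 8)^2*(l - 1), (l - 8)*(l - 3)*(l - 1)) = l^2 - 9*l + 8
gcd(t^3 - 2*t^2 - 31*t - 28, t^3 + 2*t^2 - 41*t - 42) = t + 1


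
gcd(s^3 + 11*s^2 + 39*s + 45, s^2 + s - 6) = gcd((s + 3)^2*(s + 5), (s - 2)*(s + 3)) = s + 3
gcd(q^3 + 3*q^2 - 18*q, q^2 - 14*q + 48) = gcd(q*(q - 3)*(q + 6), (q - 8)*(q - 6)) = 1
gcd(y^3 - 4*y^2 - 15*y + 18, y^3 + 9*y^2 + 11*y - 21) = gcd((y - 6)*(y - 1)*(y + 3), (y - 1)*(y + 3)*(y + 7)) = y^2 + 2*y - 3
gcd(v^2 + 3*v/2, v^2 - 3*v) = v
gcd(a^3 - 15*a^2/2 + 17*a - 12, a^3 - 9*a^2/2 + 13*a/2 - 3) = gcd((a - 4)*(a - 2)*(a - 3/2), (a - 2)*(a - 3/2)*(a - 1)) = a^2 - 7*a/2 + 3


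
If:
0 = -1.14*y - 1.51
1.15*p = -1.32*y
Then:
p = 1.52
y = -1.32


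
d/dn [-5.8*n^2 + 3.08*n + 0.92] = 3.08 - 11.6*n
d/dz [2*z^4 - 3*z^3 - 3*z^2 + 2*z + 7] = 8*z^3 - 9*z^2 - 6*z + 2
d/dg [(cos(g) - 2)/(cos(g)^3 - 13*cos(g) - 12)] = (3*cos(g)/2 - 3*cos(2*g) + cos(3*g)/2 + 35)*sin(g)/(-cos(g)^3 + 13*cos(g) + 12)^2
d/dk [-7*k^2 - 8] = -14*k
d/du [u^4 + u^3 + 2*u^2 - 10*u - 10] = 4*u^3 + 3*u^2 + 4*u - 10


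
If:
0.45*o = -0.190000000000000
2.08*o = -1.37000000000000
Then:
No Solution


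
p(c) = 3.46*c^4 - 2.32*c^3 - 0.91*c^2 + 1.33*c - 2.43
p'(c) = 13.84*c^3 - 6.96*c^2 - 1.82*c + 1.33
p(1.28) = 2.20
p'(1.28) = 16.62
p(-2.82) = 257.42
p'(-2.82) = -359.26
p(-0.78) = -1.64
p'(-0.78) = -8.05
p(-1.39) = 13.11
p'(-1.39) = -46.76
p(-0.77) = -1.72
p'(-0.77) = -7.71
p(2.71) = 134.94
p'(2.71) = 220.73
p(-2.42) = 140.57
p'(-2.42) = -231.17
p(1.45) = 5.81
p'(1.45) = 26.25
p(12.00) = 67620.09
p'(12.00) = 22892.77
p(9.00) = 20945.61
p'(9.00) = 9510.55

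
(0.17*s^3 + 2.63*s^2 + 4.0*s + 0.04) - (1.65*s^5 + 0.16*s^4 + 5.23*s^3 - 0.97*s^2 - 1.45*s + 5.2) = -1.65*s^5 - 0.16*s^4 - 5.06*s^3 + 3.6*s^2 + 5.45*s - 5.16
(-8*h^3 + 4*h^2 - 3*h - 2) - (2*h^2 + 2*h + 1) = -8*h^3 + 2*h^2 - 5*h - 3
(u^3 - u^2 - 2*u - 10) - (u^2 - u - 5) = u^3 - 2*u^2 - u - 5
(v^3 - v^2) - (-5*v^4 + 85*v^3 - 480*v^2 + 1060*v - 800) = 5*v^4 - 84*v^3 + 479*v^2 - 1060*v + 800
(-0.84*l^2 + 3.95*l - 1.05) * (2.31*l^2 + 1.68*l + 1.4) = -1.9404*l^4 + 7.7133*l^3 + 3.0345*l^2 + 3.766*l - 1.47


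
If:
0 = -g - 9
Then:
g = -9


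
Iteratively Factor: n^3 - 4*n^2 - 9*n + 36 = (n - 3)*(n^2 - n - 12) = (n - 3)*(n + 3)*(n - 4)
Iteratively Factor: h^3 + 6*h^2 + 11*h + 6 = (h + 2)*(h^2 + 4*h + 3) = (h + 1)*(h + 2)*(h + 3)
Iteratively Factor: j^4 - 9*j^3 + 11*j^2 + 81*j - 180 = (j + 3)*(j^3 - 12*j^2 + 47*j - 60) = (j - 4)*(j + 3)*(j^2 - 8*j + 15) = (j - 5)*(j - 4)*(j + 3)*(j - 3)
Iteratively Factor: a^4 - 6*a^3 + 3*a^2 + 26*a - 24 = (a - 4)*(a^3 - 2*a^2 - 5*a + 6) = (a - 4)*(a - 3)*(a^2 + a - 2) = (a - 4)*(a - 3)*(a - 1)*(a + 2)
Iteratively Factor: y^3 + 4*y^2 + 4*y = (y + 2)*(y^2 + 2*y) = y*(y + 2)*(y + 2)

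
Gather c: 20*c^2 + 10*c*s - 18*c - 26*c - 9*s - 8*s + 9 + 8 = 20*c^2 + c*(10*s - 44) - 17*s + 17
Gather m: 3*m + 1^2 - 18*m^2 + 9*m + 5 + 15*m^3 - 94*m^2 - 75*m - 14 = 15*m^3 - 112*m^2 - 63*m - 8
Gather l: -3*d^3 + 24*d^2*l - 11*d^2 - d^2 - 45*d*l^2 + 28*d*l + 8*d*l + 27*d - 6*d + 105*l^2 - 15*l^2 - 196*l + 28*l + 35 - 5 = -3*d^3 - 12*d^2 + 21*d + l^2*(90 - 45*d) + l*(24*d^2 + 36*d - 168) + 30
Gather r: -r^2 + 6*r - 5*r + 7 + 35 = -r^2 + r + 42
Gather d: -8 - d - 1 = -d - 9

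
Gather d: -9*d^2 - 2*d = -9*d^2 - 2*d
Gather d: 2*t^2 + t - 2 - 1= 2*t^2 + t - 3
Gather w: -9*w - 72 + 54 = -9*w - 18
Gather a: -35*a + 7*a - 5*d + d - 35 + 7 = -28*a - 4*d - 28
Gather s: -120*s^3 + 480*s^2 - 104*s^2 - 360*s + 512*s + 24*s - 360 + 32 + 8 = -120*s^3 + 376*s^2 + 176*s - 320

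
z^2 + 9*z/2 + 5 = (z + 2)*(z + 5/2)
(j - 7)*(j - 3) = j^2 - 10*j + 21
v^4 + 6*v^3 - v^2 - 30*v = v*(v - 2)*(v + 3)*(v + 5)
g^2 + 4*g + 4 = (g + 2)^2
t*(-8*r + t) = -8*r*t + t^2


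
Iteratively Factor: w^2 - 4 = (w - 2)*(w + 2)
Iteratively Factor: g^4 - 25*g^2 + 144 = (g - 3)*(g^3 + 3*g^2 - 16*g - 48) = (g - 4)*(g - 3)*(g^2 + 7*g + 12) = (g - 4)*(g - 3)*(g + 4)*(g + 3)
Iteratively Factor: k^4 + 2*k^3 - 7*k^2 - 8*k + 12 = (k - 2)*(k^3 + 4*k^2 + k - 6) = (k - 2)*(k + 3)*(k^2 + k - 2) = (k - 2)*(k + 2)*(k + 3)*(k - 1)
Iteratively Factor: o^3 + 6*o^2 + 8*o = (o)*(o^2 + 6*o + 8) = o*(o + 4)*(o + 2)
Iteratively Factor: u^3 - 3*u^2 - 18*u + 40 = (u - 2)*(u^2 - u - 20) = (u - 5)*(u - 2)*(u + 4)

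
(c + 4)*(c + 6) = c^2 + 10*c + 24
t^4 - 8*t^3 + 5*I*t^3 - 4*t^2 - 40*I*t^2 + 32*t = t*(t - 8)*(t + I)*(t + 4*I)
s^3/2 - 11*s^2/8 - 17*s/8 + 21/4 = (s/2 + 1)*(s - 3)*(s - 7/4)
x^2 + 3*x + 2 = (x + 1)*(x + 2)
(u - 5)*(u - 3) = u^2 - 8*u + 15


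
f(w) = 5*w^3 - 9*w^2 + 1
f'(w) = 15*w^2 - 18*w = 3*w*(5*w - 6)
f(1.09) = -3.22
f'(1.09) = -1.80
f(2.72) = 35.03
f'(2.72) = 62.02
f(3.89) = 159.13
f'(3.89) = 156.96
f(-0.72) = -5.53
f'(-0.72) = 20.74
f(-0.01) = 1.00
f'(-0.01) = 0.18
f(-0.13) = 0.84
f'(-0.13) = 2.59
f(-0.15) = 0.78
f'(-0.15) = 3.04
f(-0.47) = -1.51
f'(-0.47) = 11.77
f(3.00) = 55.00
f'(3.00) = 81.00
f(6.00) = 757.00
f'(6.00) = 432.00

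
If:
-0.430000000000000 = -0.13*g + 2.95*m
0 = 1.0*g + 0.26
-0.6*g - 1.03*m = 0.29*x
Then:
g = -0.26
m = -0.16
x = 1.10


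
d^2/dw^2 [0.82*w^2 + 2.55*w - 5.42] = 1.64000000000000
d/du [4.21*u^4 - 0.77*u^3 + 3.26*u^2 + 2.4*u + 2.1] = 16.84*u^3 - 2.31*u^2 + 6.52*u + 2.4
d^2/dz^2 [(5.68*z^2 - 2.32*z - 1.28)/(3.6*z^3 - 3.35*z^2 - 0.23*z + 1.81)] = (147.2256*z^6 - 180.4032*z^5 - 2.97216000000014*z^4 - 335.83072*z^3 + 308.21976*z^2 - 40.27848*z + 19.62688)/(46.656*z^9 - 130.248*z^8 + 112.2606*z^7 + 49.420225*z^6 - 138.143805*z^5 + 51.41445*z^4 + 43.737343*z^3 - 32.637558*z^2 - 2.260509*z + 5.929741)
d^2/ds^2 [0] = 0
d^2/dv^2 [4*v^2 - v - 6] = 8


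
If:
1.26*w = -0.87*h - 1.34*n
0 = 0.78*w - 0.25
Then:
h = -1.54022988505747*n - 0.464190981432361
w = 0.32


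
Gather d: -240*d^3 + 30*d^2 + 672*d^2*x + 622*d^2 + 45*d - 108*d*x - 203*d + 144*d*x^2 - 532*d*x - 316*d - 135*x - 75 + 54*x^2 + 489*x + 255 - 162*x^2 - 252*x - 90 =-240*d^3 + d^2*(672*x + 652) + d*(144*x^2 - 640*x - 474) - 108*x^2 + 102*x + 90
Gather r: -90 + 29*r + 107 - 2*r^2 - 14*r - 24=-2*r^2 + 15*r - 7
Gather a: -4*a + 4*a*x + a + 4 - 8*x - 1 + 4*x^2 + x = a*(4*x - 3) + 4*x^2 - 7*x + 3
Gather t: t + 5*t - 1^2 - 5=6*t - 6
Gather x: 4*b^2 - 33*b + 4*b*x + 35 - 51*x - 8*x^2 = 4*b^2 - 33*b - 8*x^2 + x*(4*b - 51) + 35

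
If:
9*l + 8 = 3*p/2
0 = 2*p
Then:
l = -8/9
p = 0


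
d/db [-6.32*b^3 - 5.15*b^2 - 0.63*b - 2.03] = -18.96*b^2 - 10.3*b - 0.63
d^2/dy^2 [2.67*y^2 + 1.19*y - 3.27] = 5.34000000000000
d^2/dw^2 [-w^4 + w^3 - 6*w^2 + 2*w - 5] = -12*w^2 + 6*w - 12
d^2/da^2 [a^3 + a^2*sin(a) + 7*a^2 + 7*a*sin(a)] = -a^2*sin(a) - 7*a*sin(a) + 4*a*cos(a) + 6*a + 2*sin(a) + 14*cos(a) + 14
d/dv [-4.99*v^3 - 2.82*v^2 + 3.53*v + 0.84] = -14.97*v^2 - 5.64*v + 3.53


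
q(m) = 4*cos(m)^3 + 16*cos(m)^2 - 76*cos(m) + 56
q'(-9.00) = -39.23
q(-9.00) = 135.50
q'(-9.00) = -39.23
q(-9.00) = 135.50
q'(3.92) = -65.09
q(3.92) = 116.78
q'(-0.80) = -34.35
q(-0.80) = 12.17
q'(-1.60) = -76.89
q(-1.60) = 58.23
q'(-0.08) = -2.57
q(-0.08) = 0.10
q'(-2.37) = -64.69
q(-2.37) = 117.22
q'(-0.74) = -30.90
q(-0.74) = 10.21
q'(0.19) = 6.23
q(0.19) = 0.58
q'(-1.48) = -72.70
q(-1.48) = 49.24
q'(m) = -12*sin(m)*cos(m)^2 - 32*sin(m)*cos(m) + 76*sin(m)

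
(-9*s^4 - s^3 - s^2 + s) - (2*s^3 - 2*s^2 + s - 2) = -9*s^4 - 3*s^3 + s^2 + 2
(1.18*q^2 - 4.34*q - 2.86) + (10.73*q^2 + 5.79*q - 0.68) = 11.91*q^2 + 1.45*q - 3.54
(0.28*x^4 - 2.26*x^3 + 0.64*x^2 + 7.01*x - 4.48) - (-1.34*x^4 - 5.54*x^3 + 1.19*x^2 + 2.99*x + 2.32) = 1.62*x^4 + 3.28*x^3 - 0.55*x^2 + 4.02*x - 6.8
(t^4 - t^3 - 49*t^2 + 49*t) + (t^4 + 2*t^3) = 2*t^4 + t^3 - 49*t^2 + 49*t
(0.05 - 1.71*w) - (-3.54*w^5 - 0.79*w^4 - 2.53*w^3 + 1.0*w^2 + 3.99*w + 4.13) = 3.54*w^5 + 0.79*w^4 + 2.53*w^3 - 1.0*w^2 - 5.7*w - 4.08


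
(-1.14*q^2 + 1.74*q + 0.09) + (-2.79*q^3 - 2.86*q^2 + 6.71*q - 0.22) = -2.79*q^3 - 4.0*q^2 + 8.45*q - 0.13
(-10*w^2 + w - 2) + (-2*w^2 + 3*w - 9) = -12*w^2 + 4*w - 11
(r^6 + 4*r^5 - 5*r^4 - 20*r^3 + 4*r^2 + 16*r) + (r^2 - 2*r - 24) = r^6 + 4*r^5 - 5*r^4 - 20*r^3 + 5*r^2 + 14*r - 24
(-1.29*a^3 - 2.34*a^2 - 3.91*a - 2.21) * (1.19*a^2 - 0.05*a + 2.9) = -1.5351*a^5 - 2.7201*a^4 - 8.2769*a^3 - 9.2204*a^2 - 11.2285*a - 6.409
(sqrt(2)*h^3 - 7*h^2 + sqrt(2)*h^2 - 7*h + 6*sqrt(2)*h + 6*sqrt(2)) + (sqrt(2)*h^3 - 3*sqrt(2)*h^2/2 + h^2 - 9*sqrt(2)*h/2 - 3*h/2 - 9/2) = 2*sqrt(2)*h^3 - 6*h^2 - sqrt(2)*h^2/2 - 17*h/2 + 3*sqrt(2)*h/2 - 9/2 + 6*sqrt(2)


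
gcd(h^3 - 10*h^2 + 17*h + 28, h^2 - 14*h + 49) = h - 7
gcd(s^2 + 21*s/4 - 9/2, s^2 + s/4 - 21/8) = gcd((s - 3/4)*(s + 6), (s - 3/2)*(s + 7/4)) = 1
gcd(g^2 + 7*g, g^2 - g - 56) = g + 7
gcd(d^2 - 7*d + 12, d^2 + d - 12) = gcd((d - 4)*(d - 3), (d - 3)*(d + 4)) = d - 3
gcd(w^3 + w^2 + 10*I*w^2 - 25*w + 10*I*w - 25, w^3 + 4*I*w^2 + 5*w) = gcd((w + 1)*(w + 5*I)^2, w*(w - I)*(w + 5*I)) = w + 5*I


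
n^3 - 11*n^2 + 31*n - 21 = (n - 7)*(n - 3)*(n - 1)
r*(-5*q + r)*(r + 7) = -5*q*r^2 - 35*q*r + r^3 + 7*r^2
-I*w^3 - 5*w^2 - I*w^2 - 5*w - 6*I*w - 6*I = (w + 1)*(w - 6*I)*(-I*w + 1)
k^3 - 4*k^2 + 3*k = k*(k - 3)*(k - 1)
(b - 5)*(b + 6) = b^2 + b - 30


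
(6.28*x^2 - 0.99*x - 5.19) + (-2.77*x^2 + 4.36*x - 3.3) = 3.51*x^2 + 3.37*x - 8.49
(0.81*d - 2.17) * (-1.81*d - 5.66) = -1.4661*d^2 - 0.6569*d + 12.2822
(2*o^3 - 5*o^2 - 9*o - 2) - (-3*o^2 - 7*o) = 2*o^3 - 2*o^2 - 2*o - 2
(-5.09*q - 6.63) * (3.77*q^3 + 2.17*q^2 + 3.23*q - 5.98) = -19.1893*q^4 - 36.0404*q^3 - 30.8278*q^2 + 9.0233*q + 39.6474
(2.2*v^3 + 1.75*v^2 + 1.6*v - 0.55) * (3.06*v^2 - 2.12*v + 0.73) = 6.732*v^5 + 0.691*v^4 + 2.792*v^3 - 3.7975*v^2 + 2.334*v - 0.4015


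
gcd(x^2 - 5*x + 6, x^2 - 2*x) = x - 2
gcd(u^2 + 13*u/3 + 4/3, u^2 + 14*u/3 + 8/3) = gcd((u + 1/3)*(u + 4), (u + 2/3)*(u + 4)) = u + 4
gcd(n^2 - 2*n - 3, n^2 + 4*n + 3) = n + 1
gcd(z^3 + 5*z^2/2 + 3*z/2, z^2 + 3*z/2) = z^2 + 3*z/2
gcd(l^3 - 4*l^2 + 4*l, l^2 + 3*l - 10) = l - 2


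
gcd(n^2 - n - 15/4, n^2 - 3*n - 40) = 1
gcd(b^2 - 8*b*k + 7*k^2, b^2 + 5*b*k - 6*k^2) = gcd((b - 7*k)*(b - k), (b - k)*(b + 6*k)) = b - k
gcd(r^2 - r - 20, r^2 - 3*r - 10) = r - 5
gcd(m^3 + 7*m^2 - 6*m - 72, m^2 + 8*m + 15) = 1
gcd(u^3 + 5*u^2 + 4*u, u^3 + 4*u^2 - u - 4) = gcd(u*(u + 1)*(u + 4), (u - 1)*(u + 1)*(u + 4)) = u^2 + 5*u + 4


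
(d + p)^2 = d^2 + 2*d*p + p^2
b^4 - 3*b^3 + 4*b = b*(b - 2)^2*(b + 1)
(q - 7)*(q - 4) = q^2 - 11*q + 28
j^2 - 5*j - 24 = (j - 8)*(j + 3)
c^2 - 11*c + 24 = (c - 8)*(c - 3)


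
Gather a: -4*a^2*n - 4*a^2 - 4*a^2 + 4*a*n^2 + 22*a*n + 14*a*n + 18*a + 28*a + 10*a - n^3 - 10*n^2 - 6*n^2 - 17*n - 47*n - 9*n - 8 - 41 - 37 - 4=a^2*(-4*n - 8) + a*(4*n^2 + 36*n + 56) - n^3 - 16*n^2 - 73*n - 90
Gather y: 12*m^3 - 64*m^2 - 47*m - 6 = 12*m^3 - 64*m^2 - 47*m - 6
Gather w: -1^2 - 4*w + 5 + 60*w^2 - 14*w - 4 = 60*w^2 - 18*w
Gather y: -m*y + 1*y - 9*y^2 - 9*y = -9*y^2 + y*(-m - 8)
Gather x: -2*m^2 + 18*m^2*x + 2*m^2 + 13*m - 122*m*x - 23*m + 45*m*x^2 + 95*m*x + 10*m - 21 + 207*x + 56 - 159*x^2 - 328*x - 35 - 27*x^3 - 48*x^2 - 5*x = -27*x^3 + x^2*(45*m - 207) + x*(18*m^2 - 27*m - 126)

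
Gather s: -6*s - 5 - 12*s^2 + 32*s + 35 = -12*s^2 + 26*s + 30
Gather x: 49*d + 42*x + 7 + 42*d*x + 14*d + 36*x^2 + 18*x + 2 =63*d + 36*x^2 + x*(42*d + 60) + 9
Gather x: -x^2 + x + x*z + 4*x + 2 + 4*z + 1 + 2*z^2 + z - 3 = -x^2 + x*(z + 5) + 2*z^2 + 5*z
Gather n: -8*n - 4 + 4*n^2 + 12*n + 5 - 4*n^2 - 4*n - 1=0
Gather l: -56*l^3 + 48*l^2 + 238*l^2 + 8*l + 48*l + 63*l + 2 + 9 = -56*l^3 + 286*l^2 + 119*l + 11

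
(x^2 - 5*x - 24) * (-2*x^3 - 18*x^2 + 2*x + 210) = -2*x^5 - 8*x^4 + 140*x^3 + 632*x^2 - 1098*x - 5040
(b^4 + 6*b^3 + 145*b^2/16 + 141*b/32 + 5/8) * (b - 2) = b^5 + 4*b^4 - 47*b^3/16 - 439*b^2/32 - 131*b/16 - 5/4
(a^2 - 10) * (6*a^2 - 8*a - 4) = 6*a^4 - 8*a^3 - 64*a^2 + 80*a + 40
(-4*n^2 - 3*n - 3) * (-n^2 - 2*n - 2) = 4*n^4 + 11*n^3 + 17*n^2 + 12*n + 6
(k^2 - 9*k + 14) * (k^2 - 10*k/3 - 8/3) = k^4 - 37*k^3/3 + 124*k^2/3 - 68*k/3 - 112/3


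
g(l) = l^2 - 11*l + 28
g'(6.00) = 1.00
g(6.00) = -2.00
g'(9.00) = 7.00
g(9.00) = 10.00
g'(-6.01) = -23.02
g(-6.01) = 130.23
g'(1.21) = -8.58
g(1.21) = 16.15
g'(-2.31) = -15.62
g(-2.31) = 58.75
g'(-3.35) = -17.70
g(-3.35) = 76.07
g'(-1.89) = -14.78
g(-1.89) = 52.36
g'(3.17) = -4.66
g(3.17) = 3.18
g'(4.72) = -1.56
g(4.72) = -1.64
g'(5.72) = 0.44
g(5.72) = -2.20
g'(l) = 2*l - 11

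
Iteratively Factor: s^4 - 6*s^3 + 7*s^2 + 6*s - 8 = (s + 1)*(s^3 - 7*s^2 + 14*s - 8) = (s - 1)*(s + 1)*(s^2 - 6*s + 8) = (s - 2)*(s - 1)*(s + 1)*(s - 4)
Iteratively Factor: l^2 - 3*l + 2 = (l - 2)*(l - 1)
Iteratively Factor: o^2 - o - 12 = (o + 3)*(o - 4)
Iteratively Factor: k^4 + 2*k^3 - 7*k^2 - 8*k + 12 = (k - 1)*(k^3 + 3*k^2 - 4*k - 12) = (k - 1)*(k + 2)*(k^2 + k - 6) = (k - 1)*(k + 2)*(k + 3)*(k - 2)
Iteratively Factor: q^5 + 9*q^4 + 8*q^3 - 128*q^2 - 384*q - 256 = (q + 4)*(q^4 + 5*q^3 - 12*q^2 - 80*q - 64) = (q - 4)*(q + 4)*(q^3 + 9*q^2 + 24*q + 16) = (q - 4)*(q + 4)^2*(q^2 + 5*q + 4) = (q - 4)*(q + 1)*(q + 4)^2*(q + 4)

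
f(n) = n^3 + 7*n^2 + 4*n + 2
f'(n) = 3*n^2 + 14*n + 4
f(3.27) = 124.90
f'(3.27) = 81.86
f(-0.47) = 1.56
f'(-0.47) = -1.92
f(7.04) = 726.00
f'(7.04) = 251.24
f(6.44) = 585.17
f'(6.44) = 218.58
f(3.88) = 181.31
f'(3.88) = 103.48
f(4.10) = 204.99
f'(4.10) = 111.83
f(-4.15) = 34.48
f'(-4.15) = -2.43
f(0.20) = 3.09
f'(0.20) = 6.92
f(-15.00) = -1858.00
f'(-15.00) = 469.00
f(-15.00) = -1858.00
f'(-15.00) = 469.00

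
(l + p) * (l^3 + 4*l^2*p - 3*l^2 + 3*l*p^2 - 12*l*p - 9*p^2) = l^4 + 5*l^3*p - 3*l^3 + 7*l^2*p^2 - 15*l^2*p + 3*l*p^3 - 21*l*p^2 - 9*p^3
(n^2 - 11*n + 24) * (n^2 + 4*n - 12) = n^4 - 7*n^3 - 32*n^2 + 228*n - 288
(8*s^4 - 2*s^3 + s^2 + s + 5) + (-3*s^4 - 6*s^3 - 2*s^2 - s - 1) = 5*s^4 - 8*s^3 - s^2 + 4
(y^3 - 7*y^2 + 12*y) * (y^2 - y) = y^5 - 8*y^4 + 19*y^3 - 12*y^2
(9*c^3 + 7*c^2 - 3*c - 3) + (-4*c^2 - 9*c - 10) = 9*c^3 + 3*c^2 - 12*c - 13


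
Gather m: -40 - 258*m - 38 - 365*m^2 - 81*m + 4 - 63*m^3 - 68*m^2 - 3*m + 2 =-63*m^3 - 433*m^2 - 342*m - 72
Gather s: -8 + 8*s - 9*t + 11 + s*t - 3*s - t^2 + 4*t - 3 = s*(t + 5) - t^2 - 5*t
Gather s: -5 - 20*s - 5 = -20*s - 10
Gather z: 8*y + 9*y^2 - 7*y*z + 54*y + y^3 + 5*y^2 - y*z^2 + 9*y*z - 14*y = y^3 + 14*y^2 - y*z^2 + 2*y*z + 48*y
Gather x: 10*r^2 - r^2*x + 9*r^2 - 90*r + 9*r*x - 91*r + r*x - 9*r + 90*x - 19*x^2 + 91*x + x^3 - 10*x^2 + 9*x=19*r^2 - 190*r + x^3 - 29*x^2 + x*(-r^2 + 10*r + 190)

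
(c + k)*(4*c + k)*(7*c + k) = 28*c^3 + 39*c^2*k + 12*c*k^2 + k^3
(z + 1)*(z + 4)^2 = z^3 + 9*z^2 + 24*z + 16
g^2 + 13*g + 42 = (g + 6)*(g + 7)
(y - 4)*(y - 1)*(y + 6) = y^3 + y^2 - 26*y + 24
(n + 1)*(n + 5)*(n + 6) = n^3 + 12*n^2 + 41*n + 30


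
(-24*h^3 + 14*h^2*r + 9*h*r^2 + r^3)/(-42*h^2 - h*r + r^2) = (-4*h^2 + 3*h*r + r^2)/(-7*h + r)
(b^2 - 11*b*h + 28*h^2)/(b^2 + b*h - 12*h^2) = (b^2 - 11*b*h + 28*h^2)/(b^2 + b*h - 12*h^2)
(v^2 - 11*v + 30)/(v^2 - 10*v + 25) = (v - 6)/(v - 5)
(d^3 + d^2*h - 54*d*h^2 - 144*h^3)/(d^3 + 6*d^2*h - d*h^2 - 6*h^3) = (d^2 - 5*d*h - 24*h^2)/(d^2 - h^2)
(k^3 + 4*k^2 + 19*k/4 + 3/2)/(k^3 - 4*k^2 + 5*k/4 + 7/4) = (2*k^2 + 7*k + 6)/(2*k^2 - 9*k + 7)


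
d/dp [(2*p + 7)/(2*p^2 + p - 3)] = (4*p^2 + 2*p - (2*p + 7)*(4*p + 1) - 6)/(2*p^2 + p - 3)^2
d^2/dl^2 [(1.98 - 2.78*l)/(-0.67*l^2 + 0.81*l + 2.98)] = ((7.1568 - 11.1756*l)*(-0.67*l^2 + 0.81*l + 2.98) - (1.34*l - 0.81)*(2.68*l - 1.62)*(2.78*l - 1.98))/(-0.67*l^2 + 0.81*l + 2.98)^3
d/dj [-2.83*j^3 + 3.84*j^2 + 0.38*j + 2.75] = -8.49*j^2 + 7.68*j + 0.38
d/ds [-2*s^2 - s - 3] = -4*s - 1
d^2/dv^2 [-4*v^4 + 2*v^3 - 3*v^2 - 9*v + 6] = -48*v^2 + 12*v - 6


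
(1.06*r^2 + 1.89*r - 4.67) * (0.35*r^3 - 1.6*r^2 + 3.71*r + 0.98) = 0.371*r^5 - 1.0345*r^4 - 0.725899999999999*r^3 + 15.5227*r^2 - 15.4735*r - 4.5766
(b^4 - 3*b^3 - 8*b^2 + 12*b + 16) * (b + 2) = b^5 - b^4 - 14*b^3 - 4*b^2 + 40*b + 32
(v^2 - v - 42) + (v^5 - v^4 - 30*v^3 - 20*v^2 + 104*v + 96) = v^5 - v^4 - 30*v^3 - 19*v^2 + 103*v + 54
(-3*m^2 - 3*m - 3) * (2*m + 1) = -6*m^3 - 9*m^2 - 9*m - 3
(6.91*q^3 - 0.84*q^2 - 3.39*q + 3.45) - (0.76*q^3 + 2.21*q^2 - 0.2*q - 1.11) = 6.15*q^3 - 3.05*q^2 - 3.19*q + 4.56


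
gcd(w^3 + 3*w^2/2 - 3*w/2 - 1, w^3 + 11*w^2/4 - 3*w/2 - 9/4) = w - 1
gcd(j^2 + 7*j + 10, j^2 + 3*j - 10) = j + 5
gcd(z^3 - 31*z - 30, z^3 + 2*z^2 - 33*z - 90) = z^2 - z - 30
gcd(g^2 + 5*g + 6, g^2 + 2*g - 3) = g + 3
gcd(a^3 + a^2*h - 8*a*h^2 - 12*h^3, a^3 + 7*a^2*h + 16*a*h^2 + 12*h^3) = a^2 + 4*a*h + 4*h^2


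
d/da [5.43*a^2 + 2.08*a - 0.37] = 10.86*a + 2.08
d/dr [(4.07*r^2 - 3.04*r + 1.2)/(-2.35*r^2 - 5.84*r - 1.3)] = (-30.9128*r^2 - 4.942*r + 10.96)/(5.5225*r^4 + 27.448*r^3 + 40.2156*r^2 + 15.184*r + 1.69)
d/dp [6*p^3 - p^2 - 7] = 2*p*(9*p - 1)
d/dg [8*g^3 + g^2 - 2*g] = 24*g^2 + 2*g - 2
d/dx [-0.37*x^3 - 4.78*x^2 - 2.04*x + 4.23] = -1.11*x^2 - 9.56*x - 2.04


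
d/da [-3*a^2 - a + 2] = -6*a - 1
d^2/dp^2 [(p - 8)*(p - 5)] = 2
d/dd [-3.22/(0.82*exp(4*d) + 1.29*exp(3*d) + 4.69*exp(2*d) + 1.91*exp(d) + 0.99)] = (10.5616*exp(3*d) + 12.4614*exp(2*d) + 30.2036*exp(d) + 6.1502)*exp(d)/(0.82*exp(4*d) + 1.29*exp(3*d) + 4.69*exp(2*d) + 1.91*exp(d) + 0.99)^2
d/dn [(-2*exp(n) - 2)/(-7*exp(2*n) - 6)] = 2*(-14*(exp(n) + 1)*exp(n) + 7*exp(2*n) + 6)*exp(n)/(7*exp(2*n) + 6)^2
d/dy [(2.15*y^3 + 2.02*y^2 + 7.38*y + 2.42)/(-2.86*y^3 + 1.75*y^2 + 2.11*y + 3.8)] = (3.5527136788005e-15*y^5 + 9.5397*y^4 + 51.2866*y^3 + 36.6208*y^2 + 6.882*y + 22.9378)/(8.1796*y^6 - 10.01*y^5 - 9.0067*y^4 - 14.351*y^3 + 17.7521*y^2 + 16.036*y + 14.44)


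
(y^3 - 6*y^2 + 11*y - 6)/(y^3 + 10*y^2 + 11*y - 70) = (y^2 - 4*y + 3)/(y^2 + 12*y + 35)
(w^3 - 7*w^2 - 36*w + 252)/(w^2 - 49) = (w^2 - 36)/(w + 7)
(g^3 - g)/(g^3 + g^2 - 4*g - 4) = g*(g - 1)/(g^2 - 4)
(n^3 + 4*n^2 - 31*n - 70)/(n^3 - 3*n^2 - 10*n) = (n + 7)/n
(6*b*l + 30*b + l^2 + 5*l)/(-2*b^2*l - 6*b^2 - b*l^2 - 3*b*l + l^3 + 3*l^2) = (-6*b*l - 30*b - l^2 - 5*l)/(2*b^2*l + 6*b^2 + b*l^2 + 3*b*l - l^3 - 3*l^2)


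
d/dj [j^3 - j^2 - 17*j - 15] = 3*j^2 - 2*j - 17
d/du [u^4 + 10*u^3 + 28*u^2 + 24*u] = 4*u^3 + 30*u^2 + 56*u + 24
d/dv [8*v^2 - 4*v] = 16*v - 4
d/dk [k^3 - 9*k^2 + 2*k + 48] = 3*k^2 - 18*k + 2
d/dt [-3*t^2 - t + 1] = -6*t - 1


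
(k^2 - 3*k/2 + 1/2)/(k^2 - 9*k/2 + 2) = (k - 1)/(k - 4)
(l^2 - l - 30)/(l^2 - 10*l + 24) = (l + 5)/(l - 4)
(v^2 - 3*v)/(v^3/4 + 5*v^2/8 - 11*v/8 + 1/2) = 8*v*(v - 3)/(2*v^3 + 5*v^2 - 11*v + 4)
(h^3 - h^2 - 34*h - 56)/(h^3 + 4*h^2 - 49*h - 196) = (h + 2)/(h + 7)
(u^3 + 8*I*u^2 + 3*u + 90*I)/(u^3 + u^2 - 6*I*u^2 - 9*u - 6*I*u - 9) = (u^2 + 11*I*u - 30)/(u^2 + u*(1 - 3*I) - 3*I)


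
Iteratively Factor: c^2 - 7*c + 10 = (c - 2)*(c - 5)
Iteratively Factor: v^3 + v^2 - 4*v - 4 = (v - 2)*(v^2 + 3*v + 2) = (v - 2)*(v + 1)*(v + 2)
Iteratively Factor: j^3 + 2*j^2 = (j)*(j^2 + 2*j) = j*(j + 2)*(j)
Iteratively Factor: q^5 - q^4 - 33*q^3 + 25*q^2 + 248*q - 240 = (q - 5)*(q^4 + 4*q^3 - 13*q^2 - 40*q + 48) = (q - 5)*(q + 4)*(q^3 - 13*q + 12) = (q - 5)*(q + 4)^2*(q^2 - 4*q + 3) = (q - 5)*(q - 3)*(q + 4)^2*(q - 1)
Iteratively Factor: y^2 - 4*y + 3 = (y - 3)*(y - 1)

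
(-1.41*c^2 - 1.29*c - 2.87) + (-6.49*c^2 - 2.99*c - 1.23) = -7.9*c^2 - 4.28*c - 4.1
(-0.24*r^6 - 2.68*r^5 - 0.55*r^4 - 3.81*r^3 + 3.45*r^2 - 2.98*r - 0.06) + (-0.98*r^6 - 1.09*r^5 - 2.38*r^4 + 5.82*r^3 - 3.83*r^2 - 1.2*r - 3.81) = -1.22*r^6 - 3.77*r^5 - 2.93*r^4 + 2.01*r^3 - 0.38*r^2 - 4.18*r - 3.87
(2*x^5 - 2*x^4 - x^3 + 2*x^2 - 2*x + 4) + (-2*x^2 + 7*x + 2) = 2*x^5 - 2*x^4 - x^3 + 5*x + 6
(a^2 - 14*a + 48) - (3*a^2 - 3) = -2*a^2 - 14*a + 51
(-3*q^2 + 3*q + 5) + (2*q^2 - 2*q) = -q^2 + q + 5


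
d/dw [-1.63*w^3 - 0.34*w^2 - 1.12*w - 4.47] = -4.89*w^2 - 0.68*w - 1.12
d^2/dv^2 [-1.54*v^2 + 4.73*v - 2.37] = -3.08000000000000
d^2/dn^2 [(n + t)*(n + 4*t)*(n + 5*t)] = 6*n + 20*t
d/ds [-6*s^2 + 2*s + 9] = 2 - 12*s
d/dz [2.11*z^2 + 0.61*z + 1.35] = 4.22*z + 0.61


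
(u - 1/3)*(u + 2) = u^2 + 5*u/3 - 2/3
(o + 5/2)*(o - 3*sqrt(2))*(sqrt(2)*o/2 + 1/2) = sqrt(2)*o^3/2 - 5*o^2/2 + 5*sqrt(2)*o^2/4 - 25*o/4 - 3*sqrt(2)*o/2 - 15*sqrt(2)/4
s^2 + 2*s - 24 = (s - 4)*(s + 6)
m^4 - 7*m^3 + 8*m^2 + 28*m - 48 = (m - 4)*(m - 3)*(m - 2)*(m + 2)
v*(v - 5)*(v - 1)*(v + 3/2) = v^4 - 9*v^3/2 - 4*v^2 + 15*v/2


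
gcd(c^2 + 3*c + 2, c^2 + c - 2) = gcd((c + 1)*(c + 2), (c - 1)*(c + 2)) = c + 2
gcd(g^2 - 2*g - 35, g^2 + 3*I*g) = 1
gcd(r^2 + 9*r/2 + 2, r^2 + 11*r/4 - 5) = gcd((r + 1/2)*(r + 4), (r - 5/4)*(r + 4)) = r + 4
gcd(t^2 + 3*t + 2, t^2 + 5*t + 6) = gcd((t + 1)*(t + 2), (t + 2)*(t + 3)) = t + 2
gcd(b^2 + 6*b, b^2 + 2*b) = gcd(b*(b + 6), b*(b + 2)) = b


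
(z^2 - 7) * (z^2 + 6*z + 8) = z^4 + 6*z^3 + z^2 - 42*z - 56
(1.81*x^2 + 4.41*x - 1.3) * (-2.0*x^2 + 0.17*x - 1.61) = -3.62*x^4 - 8.5123*x^3 + 0.4356*x^2 - 7.3211*x + 2.093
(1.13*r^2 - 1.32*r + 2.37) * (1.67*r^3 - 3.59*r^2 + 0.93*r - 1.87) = 1.8871*r^5 - 6.2611*r^4 + 9.7476*r^3 - 11.849*r^2 + 4.6725*r - 4.4319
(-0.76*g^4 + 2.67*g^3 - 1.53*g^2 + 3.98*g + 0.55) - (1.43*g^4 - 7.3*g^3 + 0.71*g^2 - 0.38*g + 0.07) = -2.19*g^4 + 9.97*g^3 - 2.24*g^2 + 4.36*g + 0.48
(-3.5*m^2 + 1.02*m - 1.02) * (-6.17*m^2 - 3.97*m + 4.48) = 21.595*m^4 + 7.6016*m^3 - 13.436*m^2 + 8.619*m - 4.5696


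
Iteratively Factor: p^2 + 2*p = (p + 2)*(p)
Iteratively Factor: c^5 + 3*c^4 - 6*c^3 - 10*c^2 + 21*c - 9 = (c - 1)*(c^4 + 4*c^3 - 2*c^2 - 12*c + 9) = (c - 1)^2*(c^3 + 5*c^2 + 3*c - 9) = (c - 1)^2*(c + 3)*(c^2 + 2*c - 3) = (c - 1)^2*(c + 3)^2*(c - 1)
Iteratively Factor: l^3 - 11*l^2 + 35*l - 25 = (l - 5)*(l^2 - 6*l + 5) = (l - 5)*(l - 1)*(l - 5)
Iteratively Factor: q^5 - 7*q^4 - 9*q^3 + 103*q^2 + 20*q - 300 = (q + 3)*(q^4 - 10*q^3 + 21*q^2 + 40*q - 100) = (q - 2)*(q + 3)*(q^3 - 8*q^2 + 5*q + 50) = (q - 5)*(q - 2)*(q + 3)*(q^2 - 3*q - 10) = (q - 5)^2*(q - 2)*(q + 3)*(q + 2)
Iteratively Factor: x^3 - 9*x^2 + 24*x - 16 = (x - 4)*(x^2 - 5*x + 4) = (x - 4)*(x - 1)*(x - 4)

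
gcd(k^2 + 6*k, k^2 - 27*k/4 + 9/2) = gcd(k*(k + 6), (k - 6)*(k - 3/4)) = 1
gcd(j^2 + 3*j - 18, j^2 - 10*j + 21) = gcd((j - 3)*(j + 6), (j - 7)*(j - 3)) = j - 3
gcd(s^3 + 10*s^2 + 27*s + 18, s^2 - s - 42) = s + 6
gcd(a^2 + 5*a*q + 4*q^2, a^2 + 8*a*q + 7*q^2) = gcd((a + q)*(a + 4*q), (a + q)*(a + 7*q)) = a + q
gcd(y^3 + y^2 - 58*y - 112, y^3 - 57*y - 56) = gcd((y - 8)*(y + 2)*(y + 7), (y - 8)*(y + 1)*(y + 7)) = y^2 - y - 56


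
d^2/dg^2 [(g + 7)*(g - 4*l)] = 2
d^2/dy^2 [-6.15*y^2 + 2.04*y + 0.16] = -12.3000000000000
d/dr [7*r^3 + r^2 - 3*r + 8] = 21*r^2 + 2*r - 3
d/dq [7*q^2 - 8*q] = 14*q - 8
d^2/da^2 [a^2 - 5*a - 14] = 2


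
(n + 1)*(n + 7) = n^2 + 8*n + 7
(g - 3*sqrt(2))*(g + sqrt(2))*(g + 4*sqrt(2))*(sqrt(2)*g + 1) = sqrt(2)*g^4 + 5*g^3 - 20*sqrt(2)*g^2 - 70*g - 24*sqrt(2)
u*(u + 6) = u^2 + 6*u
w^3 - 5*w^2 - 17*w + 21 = (w - 7)*(w - 1)*(w + 3)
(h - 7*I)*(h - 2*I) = h^2 - 9*I*h - 14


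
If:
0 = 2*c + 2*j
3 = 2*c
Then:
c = 3/2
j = -3/2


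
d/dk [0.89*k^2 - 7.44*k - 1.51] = 1.78*k - 7.44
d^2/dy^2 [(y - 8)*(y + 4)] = 2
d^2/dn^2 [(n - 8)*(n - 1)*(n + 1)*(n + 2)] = 12*n^2 - 36*n - 34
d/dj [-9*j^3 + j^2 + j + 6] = -27*j^2 + 2*j + 1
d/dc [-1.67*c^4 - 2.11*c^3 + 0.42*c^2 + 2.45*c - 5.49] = -6.68*c^3 - 6.33*c^2 + 0.84*c + 2.45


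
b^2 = b^2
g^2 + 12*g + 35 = (g + 5)*(g + 7)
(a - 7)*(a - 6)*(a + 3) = a^3 - 10*a^2 + 3*a + 126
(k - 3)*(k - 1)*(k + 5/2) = k^3 - 3*k^2/2 - 7*k + 15/2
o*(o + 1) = o^2 + o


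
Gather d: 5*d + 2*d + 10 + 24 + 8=7*d + 42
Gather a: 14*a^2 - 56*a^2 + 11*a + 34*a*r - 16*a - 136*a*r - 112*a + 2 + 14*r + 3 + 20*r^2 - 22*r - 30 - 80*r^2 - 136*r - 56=-42*a^2 + a*(-102*r - 117) - 60*r^2 - 144*r - 81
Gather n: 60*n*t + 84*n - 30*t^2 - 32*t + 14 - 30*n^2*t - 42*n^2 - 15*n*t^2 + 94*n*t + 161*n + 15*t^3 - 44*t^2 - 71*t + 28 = n^2*(-30*t - 42) + n*(-15*t^2 + 154*t + 245) + 15*t^3 - 74*t^2 - 103*t + 42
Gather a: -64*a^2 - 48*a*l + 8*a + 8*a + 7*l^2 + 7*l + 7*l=-64*a^2 + a*(16 - 48*l) + 7*l^2 + 14*l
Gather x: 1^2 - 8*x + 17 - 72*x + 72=90 - 80*x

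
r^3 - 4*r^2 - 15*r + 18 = (r - 6)*(r - 1)*(r + 3)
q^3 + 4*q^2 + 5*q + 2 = (q + 1)^2*(q + 2)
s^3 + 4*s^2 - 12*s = s*(s - 2)*(s + 6)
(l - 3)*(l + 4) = l^2 + l - 12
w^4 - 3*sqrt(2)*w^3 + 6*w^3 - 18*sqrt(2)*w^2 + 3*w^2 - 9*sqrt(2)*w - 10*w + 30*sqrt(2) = (w - 1)*(w + 2)*(w + 5)*(w - 3*sqrt(2))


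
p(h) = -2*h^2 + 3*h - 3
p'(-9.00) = 39.00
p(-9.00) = -192.00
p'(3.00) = -9.00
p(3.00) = -12.00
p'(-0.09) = 3.36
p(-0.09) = -3.29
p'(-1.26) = 8.04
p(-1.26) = -9.96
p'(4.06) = -13.24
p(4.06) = -23.79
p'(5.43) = -18.72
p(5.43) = -45.68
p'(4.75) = -16.00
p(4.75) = -33.88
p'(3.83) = -12.32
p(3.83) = -20.85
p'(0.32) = 1.72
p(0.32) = -2.24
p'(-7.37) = 32.48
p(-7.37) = -133.74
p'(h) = 3 - 4*h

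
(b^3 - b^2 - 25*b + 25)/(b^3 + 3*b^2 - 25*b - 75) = (b - 1)/(b + 3)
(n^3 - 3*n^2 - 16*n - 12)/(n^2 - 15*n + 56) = (n^3 - 3*n^2 - 16*n - 12)/(n^2 - 15*n + 56)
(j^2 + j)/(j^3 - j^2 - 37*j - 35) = j/(j^2 - 2*j - 35)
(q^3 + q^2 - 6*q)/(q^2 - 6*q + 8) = q*(q + 3)/(q - 4)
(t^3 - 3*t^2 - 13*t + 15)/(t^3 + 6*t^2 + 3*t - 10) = (t^2 - 2*t - 15)/(t^2 + 7*t + 10)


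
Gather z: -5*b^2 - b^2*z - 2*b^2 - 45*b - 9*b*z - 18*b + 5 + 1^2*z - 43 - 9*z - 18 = -7*b^2 - 63*b + z*(-b^2 - 9*b - 8) - 56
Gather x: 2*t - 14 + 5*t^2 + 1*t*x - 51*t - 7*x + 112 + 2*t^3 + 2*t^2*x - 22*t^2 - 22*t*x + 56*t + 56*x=2*t^3 - 17*t^2 + 7*t + x*(2*t^2 - 21*t + 49) + 98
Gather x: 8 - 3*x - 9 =-3*x - 1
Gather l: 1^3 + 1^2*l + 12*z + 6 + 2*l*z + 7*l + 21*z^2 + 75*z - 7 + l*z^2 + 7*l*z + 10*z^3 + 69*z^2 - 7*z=l*(z^2 + 9*z + 8) + 10*z^3 + 90*z^2 + 80*z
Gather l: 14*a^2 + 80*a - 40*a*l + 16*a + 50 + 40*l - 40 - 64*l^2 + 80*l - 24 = 14*a^2 + 96*a - 64*l^2 + l*(120 - 40*a) - 14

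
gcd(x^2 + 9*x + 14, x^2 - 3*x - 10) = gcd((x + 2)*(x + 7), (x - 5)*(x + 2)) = x + 2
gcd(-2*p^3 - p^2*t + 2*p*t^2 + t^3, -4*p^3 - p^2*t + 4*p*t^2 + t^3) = p^2 - t^2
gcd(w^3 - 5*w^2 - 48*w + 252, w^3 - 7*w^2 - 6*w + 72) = w - 6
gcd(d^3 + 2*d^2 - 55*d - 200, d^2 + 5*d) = d + 5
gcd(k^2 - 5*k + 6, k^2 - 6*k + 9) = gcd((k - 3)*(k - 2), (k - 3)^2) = k - 3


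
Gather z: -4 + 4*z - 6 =4*z - 10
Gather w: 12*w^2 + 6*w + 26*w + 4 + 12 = 12*w^2 + 32*w + 16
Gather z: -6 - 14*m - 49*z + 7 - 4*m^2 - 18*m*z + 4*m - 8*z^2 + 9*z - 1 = -4*m^2 - 10*m - 8*z^2 + z*(-18*m - 40)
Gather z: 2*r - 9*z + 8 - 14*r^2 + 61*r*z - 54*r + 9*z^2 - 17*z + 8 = -14*r^2 - 52*r + 9*z^2 + z*(61*r - 26) + 16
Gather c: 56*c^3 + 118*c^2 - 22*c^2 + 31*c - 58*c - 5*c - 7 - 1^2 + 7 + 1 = 56*c^3 + 96*c^2 - 32*c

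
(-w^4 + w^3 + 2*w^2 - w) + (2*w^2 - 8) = -w^4 + w^3 + 4*w^2 - w - 8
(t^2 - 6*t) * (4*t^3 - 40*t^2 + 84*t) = 4*t^5 - 64*t^4 + 324*t^3 - 504*t^2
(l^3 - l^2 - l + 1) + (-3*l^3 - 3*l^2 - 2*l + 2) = -2*l^3 - 4*l^2 - 3*l + 3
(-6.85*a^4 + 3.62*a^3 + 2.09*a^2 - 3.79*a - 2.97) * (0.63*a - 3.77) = -4.3155*a^5 + 28.1051*a^4 - 12.3307*a^3 - 10.267*a^2 + 12.4172*a + 11.1969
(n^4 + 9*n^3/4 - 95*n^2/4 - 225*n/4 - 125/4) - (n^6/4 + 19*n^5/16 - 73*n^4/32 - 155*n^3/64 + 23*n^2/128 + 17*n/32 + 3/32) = -n^6/4 - 19*n^5/16 + 105*n^4/32 + 299*n^3/64 - 3063*n^2/128 - 1817*n/32 - 1003/32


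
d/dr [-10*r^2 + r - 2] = 1 - 20*r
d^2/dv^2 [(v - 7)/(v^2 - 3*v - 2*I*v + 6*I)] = 2*((v - 7)*(-2*v + 3 + 2*I)^2 + (-3*v + 10 + 2*I)*(v^2 - 3*v - 2*I*v + 6*I))/(v^2 - 3*v - 2*I*v + 6*I)^3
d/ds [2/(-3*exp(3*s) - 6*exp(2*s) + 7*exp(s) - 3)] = (18*exp(2*s) + 24*exp(s) - 14)*exp(s)/(3*exp(3*s) + 6*exp(2*s) - 7*exp(s) + 3)^2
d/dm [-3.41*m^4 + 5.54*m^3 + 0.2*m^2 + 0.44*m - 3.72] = -13.64*m^3 + 16.62*m^2 + 0.4*m + 0.44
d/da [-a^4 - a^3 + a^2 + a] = -4*a^3 - 3*a^2 + 2*a + 1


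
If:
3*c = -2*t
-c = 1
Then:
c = -1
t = 3/2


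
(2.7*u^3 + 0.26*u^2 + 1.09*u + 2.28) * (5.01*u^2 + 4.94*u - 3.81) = 13.527*u^5 + 14.6406*u^4 - 3.5417*u^3 + 15.8168*u^2 + 7.1103*u - 8.6868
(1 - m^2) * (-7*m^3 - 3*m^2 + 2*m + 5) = 7*m^5 + 3*m^4 - 9*m^3 - 8*m^2 + 2*m + 5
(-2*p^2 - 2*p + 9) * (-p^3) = 2*p^5 + 2*p^4 - 9*p^3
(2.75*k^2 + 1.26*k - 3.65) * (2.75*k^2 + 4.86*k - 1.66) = 7.5625*k^4 + 16.83*k^3 - 8.4789*k^2 - 19.8306*k + 6.059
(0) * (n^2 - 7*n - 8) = 0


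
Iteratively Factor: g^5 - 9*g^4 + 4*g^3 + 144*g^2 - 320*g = (g - 4)*(g^4 - 5*g^3 - 16*g^2 + 80*g) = (g - 4)^2*(g^3 - g^2 - 20*g) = (g - 4)^2*(g + 4)*(g^2 - 5*g) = (g - 5)*(g - 4)^2*(g + 4)*(g)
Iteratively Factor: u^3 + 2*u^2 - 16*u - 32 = (u - 4)*(u^2 + 6*u + 8) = (u - 4)*(u + 2)*(u + 4)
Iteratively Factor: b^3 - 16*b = (b + 4)*(b^2 - 4*b) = b*(b + 4)*(b - 4)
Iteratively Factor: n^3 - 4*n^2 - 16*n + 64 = (n + 4)*(n^2 - 8*n + 16) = (n - 4)*(n + 4)*(n - 4)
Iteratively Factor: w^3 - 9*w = (w + 3)*(w^2 - 3*w) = (w - 3)*(w + 3)*(w)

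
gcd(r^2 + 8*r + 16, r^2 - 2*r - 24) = r + 4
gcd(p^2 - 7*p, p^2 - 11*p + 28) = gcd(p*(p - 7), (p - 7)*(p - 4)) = p - 7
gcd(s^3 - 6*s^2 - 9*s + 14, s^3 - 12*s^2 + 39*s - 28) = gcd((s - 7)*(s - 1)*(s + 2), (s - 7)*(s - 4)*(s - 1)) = s^2 - 8*s + 7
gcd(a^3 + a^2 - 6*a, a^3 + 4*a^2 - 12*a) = a^2 - 2*a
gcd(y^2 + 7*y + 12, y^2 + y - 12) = y + 4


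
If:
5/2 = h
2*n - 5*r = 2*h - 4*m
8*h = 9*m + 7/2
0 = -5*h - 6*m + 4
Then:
No Solution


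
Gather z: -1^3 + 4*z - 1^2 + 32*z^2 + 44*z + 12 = 32*z^2 + 48*z + 10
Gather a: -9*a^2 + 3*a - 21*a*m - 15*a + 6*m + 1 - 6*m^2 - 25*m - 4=-9*a^2 + a*(-21*m - 12) - 6*m^2 - 19*m - 3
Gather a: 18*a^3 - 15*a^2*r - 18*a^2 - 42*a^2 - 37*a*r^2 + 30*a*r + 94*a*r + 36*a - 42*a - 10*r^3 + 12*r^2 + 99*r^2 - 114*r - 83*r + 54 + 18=18*a^3 + a^2*(-15*r - 60) + a*(-37*r^2 + 124*r - 6) - 10*r^3 + 111*r^2 - 197*r + 72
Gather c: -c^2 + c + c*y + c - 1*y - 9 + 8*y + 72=-c^2 + c*(y + 2) + 7*y + 63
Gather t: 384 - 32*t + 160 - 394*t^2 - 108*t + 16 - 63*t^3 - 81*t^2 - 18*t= -63*t^3 - 475*t^2 - 158*t + 560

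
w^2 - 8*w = w*(w - 8)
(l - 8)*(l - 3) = l^2 - 11*l + 24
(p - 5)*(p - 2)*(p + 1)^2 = p^4 - 5*p^3 - 3*p^2 + 13*p + 10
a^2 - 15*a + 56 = (a - 8)*(a - 7)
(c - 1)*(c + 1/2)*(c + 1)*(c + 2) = c^4 + 5*c^3/2 - 5*c/2 - 1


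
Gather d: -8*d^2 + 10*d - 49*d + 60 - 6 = -8*d^2 - 39*d + 54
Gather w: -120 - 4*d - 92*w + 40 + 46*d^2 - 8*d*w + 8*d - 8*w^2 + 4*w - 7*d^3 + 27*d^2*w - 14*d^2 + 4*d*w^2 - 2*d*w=-7*d^3 + 32*d^2 + 4*d + w^2*(4*d - 8) + w*(27*d^2 - 10*d - 88) - 80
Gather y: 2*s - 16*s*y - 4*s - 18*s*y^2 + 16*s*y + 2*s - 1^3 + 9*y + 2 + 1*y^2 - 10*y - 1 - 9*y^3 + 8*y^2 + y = -9*y^3 + y^2*(9 - 18*s)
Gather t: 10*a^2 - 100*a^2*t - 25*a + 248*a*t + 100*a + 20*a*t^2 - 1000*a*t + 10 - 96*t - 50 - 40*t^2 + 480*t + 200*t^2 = 10*a^2 + 75*a + t^2*(20*a + 160) + t*(-100*a^2 - 752*a + 384) - 40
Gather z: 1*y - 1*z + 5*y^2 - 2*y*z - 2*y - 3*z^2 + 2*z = 5*y^2 - y - 3*z^2 + z*(1 - 2*y)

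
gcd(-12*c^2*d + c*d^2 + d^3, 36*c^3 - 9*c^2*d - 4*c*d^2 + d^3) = 3*c - d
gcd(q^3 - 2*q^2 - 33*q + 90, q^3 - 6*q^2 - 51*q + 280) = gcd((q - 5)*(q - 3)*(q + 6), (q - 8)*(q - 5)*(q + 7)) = q - 5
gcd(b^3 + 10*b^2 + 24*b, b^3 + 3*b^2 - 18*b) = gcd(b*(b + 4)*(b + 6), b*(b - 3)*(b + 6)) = b^2 + 6*b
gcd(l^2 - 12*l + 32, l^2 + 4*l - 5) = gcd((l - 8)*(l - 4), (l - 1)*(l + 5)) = 1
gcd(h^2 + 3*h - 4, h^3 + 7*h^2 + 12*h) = h + 4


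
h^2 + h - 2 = (h - 1)*(h + 2)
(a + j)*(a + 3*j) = a^2 + 4*a*j + 3*j^2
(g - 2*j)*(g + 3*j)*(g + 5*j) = g^3 + 6*g^2*j - g*j^2 - 30*j^3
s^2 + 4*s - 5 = (s - 1)*(s + 5)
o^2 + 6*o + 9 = (o + 3)^2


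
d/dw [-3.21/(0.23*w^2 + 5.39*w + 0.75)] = (1.4766*w + 17.3019)/(0.23*w^2 + 5.39*w + 0.75)^2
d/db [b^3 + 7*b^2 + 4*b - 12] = 3*b^2 + 14*b + 4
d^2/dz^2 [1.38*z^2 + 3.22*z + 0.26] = 2.76000000000000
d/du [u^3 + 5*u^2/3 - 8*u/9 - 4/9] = 3*u^2 + 10*u/3 - 8/9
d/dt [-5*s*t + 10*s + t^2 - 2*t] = -5*s + 2*t - 2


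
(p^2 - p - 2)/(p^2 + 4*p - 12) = (p + 1)/(p + 6)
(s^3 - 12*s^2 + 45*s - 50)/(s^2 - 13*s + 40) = (s^2 - 7*s + 10)/(s - 8)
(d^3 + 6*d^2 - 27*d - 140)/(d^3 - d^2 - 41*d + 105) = (d + 4)/(d - 3)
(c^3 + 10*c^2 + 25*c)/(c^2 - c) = (c^2 + 10*c + 25)/(c - 1)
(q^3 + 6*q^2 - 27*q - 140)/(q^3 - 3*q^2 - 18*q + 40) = (q + 7)/(q - 2)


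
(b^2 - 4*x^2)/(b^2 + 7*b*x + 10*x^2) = (b - 2*x)/(b + 5*x)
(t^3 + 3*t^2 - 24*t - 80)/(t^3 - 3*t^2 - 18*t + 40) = (t + 4)/(t - 2)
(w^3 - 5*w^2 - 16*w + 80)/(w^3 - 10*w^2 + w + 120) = (w^2 - 16)/(w^2 - 5*w - 24)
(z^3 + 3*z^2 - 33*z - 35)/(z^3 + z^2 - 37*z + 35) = (z + 1)/(z - 1)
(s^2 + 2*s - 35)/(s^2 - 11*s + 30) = (s + 7)/(s - 6)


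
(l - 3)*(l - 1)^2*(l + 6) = l^4 + l^3 - 23*l^2 + 39*l - 18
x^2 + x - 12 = (x - 3)*(x + 4)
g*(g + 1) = g^2 + g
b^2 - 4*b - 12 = (b - 6)*(b + 2)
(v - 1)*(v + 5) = v^2 + 4*v - 5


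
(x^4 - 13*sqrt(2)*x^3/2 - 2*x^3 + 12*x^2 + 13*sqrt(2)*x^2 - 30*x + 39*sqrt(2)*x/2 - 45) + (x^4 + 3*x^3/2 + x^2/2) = 2*x^4 - 13*sqrt(2)*x^3/2 - x^3/2 + 25*x^2/2 + 13*sqrt(2)*x^2 - 30*x + 39*sqrt(2)*x/2 - 45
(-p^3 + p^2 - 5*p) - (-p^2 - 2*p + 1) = -p^3 + 2*p^2 - 3*p - 1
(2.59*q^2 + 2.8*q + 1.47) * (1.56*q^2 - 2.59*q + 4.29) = 4.0404*q^4 - 2.3401*q^3 + 6.1523*q^2 + 8.2047*q + 6.3063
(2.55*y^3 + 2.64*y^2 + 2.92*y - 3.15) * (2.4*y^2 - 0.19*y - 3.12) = 6.12*y^5 + 5.8515*y^4 - 1.4496*y^3 - 16.3516*y^2 - 8.5119*y + 9.828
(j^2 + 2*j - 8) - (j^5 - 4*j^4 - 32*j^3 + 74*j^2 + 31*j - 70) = -j^5 + 4*j^4 + 32*j^3 - 73*j^2 - 29*j + 62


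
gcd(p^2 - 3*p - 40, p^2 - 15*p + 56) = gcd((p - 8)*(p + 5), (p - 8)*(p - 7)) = p - 8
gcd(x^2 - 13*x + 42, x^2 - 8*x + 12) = x - 6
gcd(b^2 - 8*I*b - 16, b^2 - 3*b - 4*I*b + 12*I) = b - 4*I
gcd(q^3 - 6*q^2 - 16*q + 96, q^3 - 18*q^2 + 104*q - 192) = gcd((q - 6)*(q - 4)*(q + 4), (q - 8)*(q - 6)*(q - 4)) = q^2 - 10*q + 24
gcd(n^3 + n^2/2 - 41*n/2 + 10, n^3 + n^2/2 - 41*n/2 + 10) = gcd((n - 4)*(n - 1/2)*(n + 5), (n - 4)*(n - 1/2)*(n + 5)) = n^3 + n^2/2 - 41*n/2 + 10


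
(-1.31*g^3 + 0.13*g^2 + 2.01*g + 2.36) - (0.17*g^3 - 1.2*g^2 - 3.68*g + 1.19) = -1.48*g^3 + 1.33*g^2 + 5.69*g + 1.17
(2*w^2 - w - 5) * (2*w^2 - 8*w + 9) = 4*w^4 - 18*w^3 + 16*w^2 + 31*w - 45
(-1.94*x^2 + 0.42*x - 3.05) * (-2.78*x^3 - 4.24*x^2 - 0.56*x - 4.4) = 5.3932*x^5 + 7.058*x^4 + 7.7846*x^3 + 21.2328*x^2 - 0.14*x + 13.42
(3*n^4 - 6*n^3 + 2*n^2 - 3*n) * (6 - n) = -3*n^5 + 24*n^4 - 38*n^3 + 15*n^2 - 18*n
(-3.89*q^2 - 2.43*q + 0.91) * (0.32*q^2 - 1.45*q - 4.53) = -1.2448*q^4 + 4.8629*q^3 + 21.4364*q^2 + 9.6884*q - 4.1223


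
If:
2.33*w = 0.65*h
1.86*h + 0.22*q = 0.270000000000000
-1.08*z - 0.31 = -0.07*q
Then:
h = -1.82488479262673*z - 0.378648233486943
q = 15.4285714285714*z + 4.42857142857143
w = -0.509088032277843*z - 0.105631481444855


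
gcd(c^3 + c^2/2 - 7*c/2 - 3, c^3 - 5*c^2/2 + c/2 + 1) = c - 2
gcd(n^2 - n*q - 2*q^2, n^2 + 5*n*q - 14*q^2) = -n + 2*q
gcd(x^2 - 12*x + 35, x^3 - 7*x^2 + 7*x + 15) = x - 5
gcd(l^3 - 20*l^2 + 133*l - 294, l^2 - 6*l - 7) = l - 7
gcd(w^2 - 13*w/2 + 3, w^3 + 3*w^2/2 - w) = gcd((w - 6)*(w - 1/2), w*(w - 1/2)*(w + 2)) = w - 1/2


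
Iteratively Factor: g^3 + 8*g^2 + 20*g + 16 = (g + 2)*(g^2 + 6*g + 8) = (g + 2)^2*(g + 4)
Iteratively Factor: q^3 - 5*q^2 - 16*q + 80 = (q + 4)*(q^2 - 9*q + 20) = (q - 5)*(q + 4)*(q - 4)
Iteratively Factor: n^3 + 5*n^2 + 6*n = (n + 2)*(n^2 + 3*n) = (n + 2)*(n + 3)*(n)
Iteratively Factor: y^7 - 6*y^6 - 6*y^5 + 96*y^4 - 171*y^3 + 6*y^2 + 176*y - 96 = (y + 4)*(y^6 - 10*y^5 + 34*y^4 - 40*y^3 - 11*y^2 + 50*y - 24) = (y - 2)*(y + 4)*(y^5 - 8*y^4 + 18*y^3 - 4*y^2 - 19*y + 12) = (y - 2)*(y - 1)*(y + 4)*(y^4 - 7*y^3 + 11*y^2 + 7*y - 12) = (y - 3)*(y - 2)*(y - 1)*(y + 4)*(y^3 - 4*y^2 - y + 4) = (y - 4)*(y - 3)*(y - 2)*(y - 1)*(y + 4)*(y^2 - 1) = (y - 4)*(y - 3)*(y - 2)*(y - 1)^2*(y + 4)*(y + 1)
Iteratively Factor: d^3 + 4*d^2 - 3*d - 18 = (d + 3)*(d^2 + d - 6) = (d - 2)*(d + 3)*(d + 3)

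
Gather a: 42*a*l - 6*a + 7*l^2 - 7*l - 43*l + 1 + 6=a*(42*l - 6) + 7*l^2 - 50*l + 7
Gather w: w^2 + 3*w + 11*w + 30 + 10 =w^2 + 14*w + 40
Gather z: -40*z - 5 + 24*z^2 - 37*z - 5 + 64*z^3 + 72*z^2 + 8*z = 64*z^3 + 96*z^2 - 69*z - 10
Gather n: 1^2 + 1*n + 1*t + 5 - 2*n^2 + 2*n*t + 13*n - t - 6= -2*n^2 + n*(2*t + 14)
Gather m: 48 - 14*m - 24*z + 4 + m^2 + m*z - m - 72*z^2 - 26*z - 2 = m^2 + m*(z - 15) - 72*z^2 - 50*z + 50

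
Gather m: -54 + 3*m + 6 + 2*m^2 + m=2*m^2 + 4*m - 48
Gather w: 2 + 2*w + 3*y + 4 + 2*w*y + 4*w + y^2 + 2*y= w*(2*y + 6) + y^2 + 5*y + 6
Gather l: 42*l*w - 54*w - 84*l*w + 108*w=-42*l*w + 54*w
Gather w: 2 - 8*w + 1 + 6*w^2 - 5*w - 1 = 6*w^2 - 13*w + 2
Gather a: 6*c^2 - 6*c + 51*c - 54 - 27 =6*c^2 + 45*c - 81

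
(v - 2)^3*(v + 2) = v^4 - 4*v^3 + 16*v - 16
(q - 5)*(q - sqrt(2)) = q^2 - 5*q - sqrt(2)*q + 5*sqrt(2)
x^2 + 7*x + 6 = (x + 1)*(x + 6)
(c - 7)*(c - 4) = c^2 - 11*c + 28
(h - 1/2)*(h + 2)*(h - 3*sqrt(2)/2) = h^3 - 3*sqrt(2)*h^2/2 + 3*h^2/2 - 9*sqrt(2)*h/4 - h + 3*sqrt(2)/2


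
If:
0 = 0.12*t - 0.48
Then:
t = 4.00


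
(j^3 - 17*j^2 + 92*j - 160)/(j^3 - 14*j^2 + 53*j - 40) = (j - 4)/(j - 1)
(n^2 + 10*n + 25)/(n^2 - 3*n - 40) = (n + 5)/(n - 8)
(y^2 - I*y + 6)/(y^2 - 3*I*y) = (y + 2*I)/y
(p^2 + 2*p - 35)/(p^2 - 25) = (p + 7)/(p + 5)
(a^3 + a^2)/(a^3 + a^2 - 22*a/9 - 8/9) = 9*a^2*(a + 1)/(9*a^3 + 9*a^2 - 22*a - 8)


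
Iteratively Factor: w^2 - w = (w - 1)*(w)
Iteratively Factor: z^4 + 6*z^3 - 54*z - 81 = (z + 3)*(z^3 + 3*z^2 - 9*z - 27) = (z + 3)^2*(z^2 - 9) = (z + 3)^3*(z - 3)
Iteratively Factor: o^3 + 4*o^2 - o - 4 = (o - 1)*(o^2 + 5*o + 4) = (o - 1)*(o + 1)*(o + 4)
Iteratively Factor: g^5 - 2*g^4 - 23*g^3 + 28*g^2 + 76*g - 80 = (g - 1)*(g^4 - g^3 - 24*g^2 + 4*g + 80) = (g - 1)*(g + 4)*(g^3 - 5*g^2 - 4*g + 20) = (g - 2)*(g - 1)*(g + 4)*(g^2 - 3*g - 10) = (g - 5)*(g - 2)*(g - 1)*(g + 4)*(g + 2)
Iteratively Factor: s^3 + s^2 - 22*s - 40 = (s + 4)*(s^2 - 3*s - 10) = (s + 2)*(s + 4)*(s - 5)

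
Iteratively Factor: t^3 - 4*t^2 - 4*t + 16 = (t - 4)*(t^2 - 4) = (t - 4)*(t - 2)*(t + 2)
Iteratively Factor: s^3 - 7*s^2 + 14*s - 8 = (s - 2)*(s^2 - 5*s + 4) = (s - 4)*(s - 2)*(s - 1)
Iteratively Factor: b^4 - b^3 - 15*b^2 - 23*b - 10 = (b - 5)*(b^3 + 4*b^2 + 5*b + 2) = (b - 5)*(b + 2)*(b^2 + 2*b + 1) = (b - 5)*(b + 1)*(b + 2)*(b + 1)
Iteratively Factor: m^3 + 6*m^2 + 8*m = (m + 4)*(m^2 + 2*m) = m*(m + 4)*(m + 2)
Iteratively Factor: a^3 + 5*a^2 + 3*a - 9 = (a - 1)*(a^2 + 6*a + 9) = (a - 1)*(a + 3)*(a + 3)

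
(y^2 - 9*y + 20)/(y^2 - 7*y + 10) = (y - 4)/(y - 2)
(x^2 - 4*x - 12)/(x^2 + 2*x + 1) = (x^2 - 4*x - 12)/(x^2 + 2*x + 1)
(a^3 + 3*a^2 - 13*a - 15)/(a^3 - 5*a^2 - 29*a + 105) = (a + 1)/(a - 7)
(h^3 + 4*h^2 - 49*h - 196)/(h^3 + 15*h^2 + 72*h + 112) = (h - 7)/(h + 4)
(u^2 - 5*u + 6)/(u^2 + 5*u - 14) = (u - 3)/(u + 7)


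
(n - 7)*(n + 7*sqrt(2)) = n^2 - 7*n + 7*sqrt(2)*n - 49*sqrt(2)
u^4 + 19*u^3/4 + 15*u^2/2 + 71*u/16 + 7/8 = (u + 1/2)^2*(u + 7/4)*(u + 2)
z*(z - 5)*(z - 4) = z^3 - 9*z^2 + 20*z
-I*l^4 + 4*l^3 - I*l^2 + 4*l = l*(l - I)*(l + 4*I)*(-I*l + 1)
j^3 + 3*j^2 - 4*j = j*(j - 1)*(j + 4)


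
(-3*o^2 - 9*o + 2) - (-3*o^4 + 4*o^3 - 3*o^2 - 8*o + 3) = 3*o^4 - 4*o^3 - o - 1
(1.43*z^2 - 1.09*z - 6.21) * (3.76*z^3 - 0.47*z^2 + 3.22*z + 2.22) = 5.3768*z^5 - 4.7705*z^4 - 18.2327*z^3 + 2.5835*z^2 - 22.416*z - 13.7862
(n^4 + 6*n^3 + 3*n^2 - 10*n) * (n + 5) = n^5 + 11*n^4 + 33*n^3 + 5*n^2 - 50*n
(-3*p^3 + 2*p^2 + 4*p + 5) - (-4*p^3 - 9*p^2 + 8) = p^3 + 11*p^2 + 4*p - 3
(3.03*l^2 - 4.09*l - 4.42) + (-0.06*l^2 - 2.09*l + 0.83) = 2.97*l^2 - 6.18*l - 3.59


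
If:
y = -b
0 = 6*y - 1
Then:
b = -1/6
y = 1/6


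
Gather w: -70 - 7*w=-7*w - 70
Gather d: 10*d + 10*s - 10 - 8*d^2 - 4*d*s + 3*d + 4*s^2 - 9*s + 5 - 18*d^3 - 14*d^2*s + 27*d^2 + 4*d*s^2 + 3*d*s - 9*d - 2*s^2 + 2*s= -18*d^3 + d^2*(19 - 14*s) + d*(4*s^2 - s + 4) + 2*s^2 + 3*s - 5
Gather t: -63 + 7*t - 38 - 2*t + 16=5*t - 85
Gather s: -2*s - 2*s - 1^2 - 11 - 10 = -4*s - 22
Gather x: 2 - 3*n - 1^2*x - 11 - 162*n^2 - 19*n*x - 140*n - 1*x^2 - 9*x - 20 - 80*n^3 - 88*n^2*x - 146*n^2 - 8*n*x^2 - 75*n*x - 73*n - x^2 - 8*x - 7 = -80*n^3 - 308*n^2 - 216*n + x^2*(-8*n - 2) + x*(-88*n^2 - 94*n - 18) - 36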